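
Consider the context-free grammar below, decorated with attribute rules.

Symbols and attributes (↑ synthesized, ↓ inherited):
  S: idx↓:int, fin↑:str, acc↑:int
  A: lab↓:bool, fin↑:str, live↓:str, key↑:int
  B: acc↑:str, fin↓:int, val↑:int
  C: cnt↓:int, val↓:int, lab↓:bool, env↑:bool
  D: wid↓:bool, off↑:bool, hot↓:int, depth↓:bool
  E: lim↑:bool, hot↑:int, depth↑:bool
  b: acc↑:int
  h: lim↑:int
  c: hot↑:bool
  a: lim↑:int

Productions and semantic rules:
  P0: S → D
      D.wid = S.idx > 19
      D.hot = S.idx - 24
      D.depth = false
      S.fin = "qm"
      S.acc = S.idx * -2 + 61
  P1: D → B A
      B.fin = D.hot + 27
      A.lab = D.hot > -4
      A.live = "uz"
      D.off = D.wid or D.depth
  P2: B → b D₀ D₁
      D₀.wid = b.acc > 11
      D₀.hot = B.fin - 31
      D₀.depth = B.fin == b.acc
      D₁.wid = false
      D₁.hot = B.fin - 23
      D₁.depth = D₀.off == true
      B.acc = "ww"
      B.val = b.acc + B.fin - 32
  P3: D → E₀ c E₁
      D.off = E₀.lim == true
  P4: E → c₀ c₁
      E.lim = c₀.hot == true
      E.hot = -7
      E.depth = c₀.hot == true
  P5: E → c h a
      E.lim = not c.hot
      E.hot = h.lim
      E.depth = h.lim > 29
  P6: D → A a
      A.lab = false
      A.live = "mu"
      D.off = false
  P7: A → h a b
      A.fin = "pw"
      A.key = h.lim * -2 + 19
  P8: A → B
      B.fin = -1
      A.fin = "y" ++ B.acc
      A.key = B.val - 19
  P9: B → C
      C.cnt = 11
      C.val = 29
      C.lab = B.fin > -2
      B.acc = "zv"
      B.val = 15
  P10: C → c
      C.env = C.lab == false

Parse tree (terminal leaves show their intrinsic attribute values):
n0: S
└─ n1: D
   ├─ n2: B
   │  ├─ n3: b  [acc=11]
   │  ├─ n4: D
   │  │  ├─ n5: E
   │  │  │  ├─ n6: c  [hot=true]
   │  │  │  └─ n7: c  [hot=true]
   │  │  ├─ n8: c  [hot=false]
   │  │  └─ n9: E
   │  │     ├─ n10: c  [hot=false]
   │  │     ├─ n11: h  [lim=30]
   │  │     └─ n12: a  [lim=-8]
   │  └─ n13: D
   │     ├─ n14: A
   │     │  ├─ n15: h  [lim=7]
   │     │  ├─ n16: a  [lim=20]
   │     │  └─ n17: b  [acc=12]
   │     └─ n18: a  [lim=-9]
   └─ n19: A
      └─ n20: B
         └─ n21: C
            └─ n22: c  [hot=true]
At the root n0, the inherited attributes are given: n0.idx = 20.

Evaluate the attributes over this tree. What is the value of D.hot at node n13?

1. n0.idx = 20  [given at root]
2. n1.wid = true  [S.idx > 19]
3. n1.hot = -4  [S.idx - 24]
4. n1.depth = false  [false]
5. n2.fin = 23  [D.hot + 27]
6. n3.acc = 11  [terminal]
7. n4.wid = false  [b.acc > 11]
8. n4.hot = -8  [B.fin - 31]
9. n4.depth = false  [B.fin == b.acc]
10. n6.hot = true  [terminal]
11. n7.hot = true  [terminal]
12. n5.lim = true  [c₀.hot == true]
13. n5.hot = -7  [-7]
14. n5.depth = true  [c₀.hot == true]
15. n8.hot = false  [terminal]
16. n10.hot = false  [terminal]
17. n11.lim = 30  [terminal]
18. n12.lim = -8  [terminal]
19. n9.lim = true  [not c.hot]
20. n9.hot = 30  [h.lim]
21. n9.depth = true  [h.lim > 29]
22. n4.off = true  [E₀.lim == true]
23. n13.wid = false  [false]
24. n13.hot = 0  [B.fin - 23]
25. n13.depth = true  [D₀.off == true]
26. n14.lab = false  [false]
27. n14.live = "mu"  ["mu"]
28. n15.lim = 7  [terminal]
29. n16.lim = 20  [terminal]
30. n17.acc = 12  [terminal]
31. n14.fin = "pw"  ["pw"]
32. n14.key = 5  [h.lim * -2 + 19]
33. n18.lim = -9  [terminal]
34. n13.off = false  [false]
35. n2.acc = "ww"  ["ww"]
36. n2.val = 2  [b.acc + B.fin - 32]
37. n19.lab = false  [D.hot > -4]
38. n19.live = "uz"  ["uz"]
39. n20.fin = -1  [-1]
40. n21.cnt = 11  [11]
41. n21.val = 29  [29]
42. n21.lab = true  [B.fin > -2]
43. n22.hot = true  [terminal]
44. n21.env = false  [C.lab == false]
45. n20.acc = "zv"  ["zv"]
46. n20.val = 15  [15]
47. n19.fin = "yzv"  ["y" ++ B.acc]
48. n19.key = -4  [B.val - 19]
49. n1.off = true  [D.wid or D.depth]
50. n0.fin = "qm"  ["qm"]
51. n0.acc = 21  [S.idx * -2 + 61]

0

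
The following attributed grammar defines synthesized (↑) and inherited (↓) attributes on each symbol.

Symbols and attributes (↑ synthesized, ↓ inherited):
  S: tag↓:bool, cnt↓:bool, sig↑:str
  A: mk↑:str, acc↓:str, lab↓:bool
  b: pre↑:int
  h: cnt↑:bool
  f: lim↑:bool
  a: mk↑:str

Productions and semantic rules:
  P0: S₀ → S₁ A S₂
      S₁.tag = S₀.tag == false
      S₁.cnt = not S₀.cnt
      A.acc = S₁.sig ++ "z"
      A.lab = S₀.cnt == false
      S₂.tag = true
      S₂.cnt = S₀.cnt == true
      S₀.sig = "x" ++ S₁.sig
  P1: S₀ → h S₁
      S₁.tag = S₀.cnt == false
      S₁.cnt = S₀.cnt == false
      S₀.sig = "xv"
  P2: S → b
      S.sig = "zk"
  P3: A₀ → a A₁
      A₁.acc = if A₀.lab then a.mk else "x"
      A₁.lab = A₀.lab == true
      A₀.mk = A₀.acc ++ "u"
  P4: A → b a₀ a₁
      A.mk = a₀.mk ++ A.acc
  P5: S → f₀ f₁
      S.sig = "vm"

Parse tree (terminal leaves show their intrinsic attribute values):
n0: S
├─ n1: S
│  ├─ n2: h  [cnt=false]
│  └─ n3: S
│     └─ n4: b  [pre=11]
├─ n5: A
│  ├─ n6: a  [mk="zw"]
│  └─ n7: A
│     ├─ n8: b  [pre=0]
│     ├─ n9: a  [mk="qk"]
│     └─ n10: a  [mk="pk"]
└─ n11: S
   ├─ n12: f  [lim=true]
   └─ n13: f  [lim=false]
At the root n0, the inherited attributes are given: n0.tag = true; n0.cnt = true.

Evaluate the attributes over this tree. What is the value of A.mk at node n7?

1. n0.tag = true  [given at root]
2. n0.cnt = true  [given at root]
3. n1.tag = false  [S₀.tag == false]
4. n1.cnt = false  [not S₀.cnt]
5. n2.cnt = false  [terminal]
6. n3.tag = true  [S₀.cnt == false]
7. n3.cnt = true  [S₀.cnt == false]
8. n4.pre = 11  [terminal]
9. n3.sig = "zk"  ["zk"]
10. n1.sig = "xv"  ["xv"]
11. n5.acc = "xvz"  [S₁.sig ++ "z"]
12. n5.lab = false  [S₀.cnt == false]
13. n6.mk = "zw"  [terminal]
14. n7.acc = "x"  [if A₀.lab then a.mk else "x"]
15. n7.lab = false  [A₀.lab == true]
16. n8.pre = 0  [terminal]
17. n9.mk = "qk"  [terminal]
18. n10.mk = "pk"  [terminal]
19. n7.mk = "qkx"  [a₀.mk ++ A.acc]
20. n5.mk = "xvzu"  [A₀.acc ++ "u"]
21. n11.tag = true  [true]
22. n11.cnt = true  [S₀.cnt == true]
23. n12.lim = true  [terminal]
24. n13.lim = false  [terminal]
25. n11.sig = "vm"  ["vm"]
26. n0.sig = "xxv"  ["x" ++ S₁.sig]

"qkx"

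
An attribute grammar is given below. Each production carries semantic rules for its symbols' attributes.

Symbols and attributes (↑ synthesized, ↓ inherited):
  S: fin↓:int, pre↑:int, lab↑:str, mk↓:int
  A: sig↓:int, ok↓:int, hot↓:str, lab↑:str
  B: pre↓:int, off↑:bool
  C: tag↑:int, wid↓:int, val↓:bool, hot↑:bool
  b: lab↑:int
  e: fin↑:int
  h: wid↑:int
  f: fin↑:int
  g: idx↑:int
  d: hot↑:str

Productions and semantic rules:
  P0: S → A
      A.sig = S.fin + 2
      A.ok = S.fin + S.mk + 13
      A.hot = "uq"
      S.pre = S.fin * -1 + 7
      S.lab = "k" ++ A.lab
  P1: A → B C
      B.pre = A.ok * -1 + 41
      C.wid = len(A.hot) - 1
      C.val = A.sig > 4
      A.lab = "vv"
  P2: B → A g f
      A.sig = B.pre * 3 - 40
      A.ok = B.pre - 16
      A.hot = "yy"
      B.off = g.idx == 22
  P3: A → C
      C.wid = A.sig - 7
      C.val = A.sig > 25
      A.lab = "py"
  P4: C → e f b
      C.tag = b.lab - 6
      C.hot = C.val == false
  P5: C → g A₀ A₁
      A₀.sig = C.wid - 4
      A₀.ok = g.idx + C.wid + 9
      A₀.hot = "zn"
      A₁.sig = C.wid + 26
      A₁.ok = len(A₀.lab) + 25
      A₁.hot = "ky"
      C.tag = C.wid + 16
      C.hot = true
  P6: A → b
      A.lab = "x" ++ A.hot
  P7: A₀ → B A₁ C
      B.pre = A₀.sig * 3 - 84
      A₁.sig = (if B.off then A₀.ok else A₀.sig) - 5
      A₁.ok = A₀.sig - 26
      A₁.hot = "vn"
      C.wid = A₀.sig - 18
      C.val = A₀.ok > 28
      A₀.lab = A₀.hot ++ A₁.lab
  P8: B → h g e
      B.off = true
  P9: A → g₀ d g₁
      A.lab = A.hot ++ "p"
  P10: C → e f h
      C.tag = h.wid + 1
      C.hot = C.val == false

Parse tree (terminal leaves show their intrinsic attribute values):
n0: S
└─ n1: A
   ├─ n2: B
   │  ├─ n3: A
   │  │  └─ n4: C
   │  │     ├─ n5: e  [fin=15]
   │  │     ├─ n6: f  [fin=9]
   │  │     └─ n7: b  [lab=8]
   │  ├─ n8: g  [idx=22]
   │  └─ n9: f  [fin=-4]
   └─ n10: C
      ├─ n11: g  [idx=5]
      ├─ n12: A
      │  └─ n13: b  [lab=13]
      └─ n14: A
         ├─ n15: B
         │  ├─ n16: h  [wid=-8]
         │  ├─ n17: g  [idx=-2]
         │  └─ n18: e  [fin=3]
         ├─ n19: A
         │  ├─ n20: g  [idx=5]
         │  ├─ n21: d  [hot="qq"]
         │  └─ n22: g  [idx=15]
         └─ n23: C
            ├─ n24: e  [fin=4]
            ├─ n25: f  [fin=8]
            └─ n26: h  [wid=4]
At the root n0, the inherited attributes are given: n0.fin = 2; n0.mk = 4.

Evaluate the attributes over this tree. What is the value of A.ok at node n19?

1

1. n0.fin = 2  [given at root]
2. n0.mk = 4  [given at root]
3. n1.sig = 4  [S.fin + 2]
4. n1.ok = 19  [S.fin + S.mk + 13]
5. n1.hot = "uq"  ["uq"]
6. n2.pre = 22  [A.ok * -1 + 41]
7. n3.sig = 26  [B.pre * 3 - 40]
8. n3.ok = 6  [B.pre - 16]
9. n3.hot = "yy"  ["yy"]
10. n4.wid = 19  [A.sig - 7]
11. n4.val = true  [A.sig > 25]
12. n5.fin = 15  [terminal]
13. n6.fin = 9  [terminal]
14. n7.lab = 8  [terminal]
15. n4.tag = 2  [b.lab - 6]
16. n4.hot = false  [C.val == false]
17. n3.lab = "py"  ["py"]
18. n8.idx = 22  [terminal]
19. n9.fin = -4  [terminal]
20. n2.off = true  [g.idx == 22]
21. n10.wid = 1  [len(A.hot) - 1]
22. n10.val = false  [A.sig > 4]
23. n11.idx = 5  [terminal]
24. n12.sig = -3  [C.wid - 4]
25. n12.ok = 15  [g.idx + C.wid + 9]
26. n12.hot = "zn"  ["zn"]
27. n13.lab = 13  [terminal]
28. n12.lab = "xzn"  ["x" ++ A.hot]
29. n14.sig = 27  [C.wid + 26]
30. n14.ok = 28  [len(A₀.lab) + 25]
31. n14.hot = "ky"  ["ky"]
32. n15.pre = -3  [A₀.sig * 3 - 84]
33. n16.wid = -8  [terminal]
34. n17.idx = -2  [terminal]
35. n18.fin = 3  [terminal]
36. n15.off = true  [true]
37. n19.sig = 23  [(if B.off then A₀.ok else A₀.sig) - 5]
38. n19.ok = 1  [A₀.sig - 26]
39. n19.hot = "vn"  ["vn"]
40. n20.idx = 5  [terminal]
41. n21.hot = "qq"  [terminal]
42. n22.idx = 15  [terminal]
43. n19.lab = "vnp"  [A.hot ++ "p"]
44. n23.wid = 9  [A₀.sig - 18]
45. n23.val = false  [A₀.ok > 28]
46. n24.fin = 4  [terminal]
47. n25.fin = 8  [terminal]
48. n26.wid = 4  [terminal]
49. n23.tag = 5  [h.wid + 1]
50. n23.hot = true  [C.val == false]
51. n14.lab = "kyvnp"  [A₀.hot ++ A₁.lab]
52. n10.tag = 17  [C.wid + 16]
53. n10.hot = true  [true]
54. n1.lab = "vv"  ["vv"]
55. n0.pre = 5  [S.fin * -1 + 7]
56. n0.lab = "kvv"  ["k" ++ A.lab]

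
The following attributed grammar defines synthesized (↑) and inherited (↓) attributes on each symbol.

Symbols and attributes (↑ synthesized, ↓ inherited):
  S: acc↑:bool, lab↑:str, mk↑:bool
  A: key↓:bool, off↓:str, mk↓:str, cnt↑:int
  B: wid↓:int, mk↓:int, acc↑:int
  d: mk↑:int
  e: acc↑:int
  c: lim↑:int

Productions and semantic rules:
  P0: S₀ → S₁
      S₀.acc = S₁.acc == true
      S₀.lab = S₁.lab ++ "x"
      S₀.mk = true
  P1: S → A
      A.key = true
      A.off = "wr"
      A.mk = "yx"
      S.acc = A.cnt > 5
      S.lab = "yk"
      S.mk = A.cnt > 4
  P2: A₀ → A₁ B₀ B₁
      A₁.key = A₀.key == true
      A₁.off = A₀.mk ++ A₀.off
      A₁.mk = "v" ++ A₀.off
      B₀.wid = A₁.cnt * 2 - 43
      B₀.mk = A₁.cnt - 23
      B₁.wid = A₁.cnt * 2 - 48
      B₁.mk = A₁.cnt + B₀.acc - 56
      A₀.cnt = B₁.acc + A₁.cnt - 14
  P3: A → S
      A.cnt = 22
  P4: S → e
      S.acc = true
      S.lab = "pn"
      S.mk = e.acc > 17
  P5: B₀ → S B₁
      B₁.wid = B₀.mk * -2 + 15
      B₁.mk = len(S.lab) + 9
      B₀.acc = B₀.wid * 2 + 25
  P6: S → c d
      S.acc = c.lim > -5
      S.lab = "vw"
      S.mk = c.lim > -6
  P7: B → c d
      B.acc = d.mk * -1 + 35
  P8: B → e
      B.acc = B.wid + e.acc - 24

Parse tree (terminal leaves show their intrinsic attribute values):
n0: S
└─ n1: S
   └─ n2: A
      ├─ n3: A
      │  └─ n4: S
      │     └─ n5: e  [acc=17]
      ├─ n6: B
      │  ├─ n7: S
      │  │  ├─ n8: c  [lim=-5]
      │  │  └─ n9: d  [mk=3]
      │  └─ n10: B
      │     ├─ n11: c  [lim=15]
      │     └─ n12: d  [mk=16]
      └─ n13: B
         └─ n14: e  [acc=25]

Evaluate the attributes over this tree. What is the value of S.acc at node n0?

false

1. n2.key = true  [true]
2. n2.off = "wr"  ["wr"]
3. n2.mk = "yx"  ["yx"]
4. n3.key = true  [A₀.key == true]
5. n3.off = "yxwr"  [A₀.mk ++ A₀.off]
6. n3.mk = "vwr"  ["v" ++ A₀.off]
7. n5.acc = 17  [terminal]
8. n4.acc = true  [true]
9. n4.lab = "pn"  ["pn"]
10. n4.mk = false  [e.acc > 17]
11. n3.cnt = 22  [22]
12. n6.wid = 1  [A₁.cnt * 2 - 43]
13. n6.mk = -1  [A₁.cnt - 23]
14. n8.lim = -5  [terminal]
15. n9.mk = 3  [terminal]
16. n7.acc = false  [c.lim > -5]
17. n7.lab = "vw"  ["vw"]
18. n7.mk = true  [c.lim > -6]
19. n10.wid = 17  [B₀.mk * -2 + 15]
20. n10.mk = 11  [len(S.lab) + 9]
21. n11.lim = 15  [terminal]
22. n12.mk = 16  [terminal]
23. n10.acc = 19  [d.mk * -1 + 35]
24. n6.acc = 27  [B₀.wid * 2 + 25]
25. n13.wid = -4  [A₁.cnt * 2 - 48]
26. n13.mk = -7  [A₁.cnt + B₀.acc - 56]
27. n14.acc = 25  [terminal]
28. n13.acc = -3  [B.wid + e.acc - 24]
29. n2.cnt = 5  [B₁.acc + A₁.cnt - 14]
30. n1.acc = false  [A.cnt > 5]
31. n1.lab = "yk"  ["yk"]
32. n1.mk = true  [A.cnt > 4]
33. n0.acc = false  [S₁.acc == true]
34. n0.lab = "ykx"  [S₁.lab ++ "x"]
35. n0.mk = true  [true]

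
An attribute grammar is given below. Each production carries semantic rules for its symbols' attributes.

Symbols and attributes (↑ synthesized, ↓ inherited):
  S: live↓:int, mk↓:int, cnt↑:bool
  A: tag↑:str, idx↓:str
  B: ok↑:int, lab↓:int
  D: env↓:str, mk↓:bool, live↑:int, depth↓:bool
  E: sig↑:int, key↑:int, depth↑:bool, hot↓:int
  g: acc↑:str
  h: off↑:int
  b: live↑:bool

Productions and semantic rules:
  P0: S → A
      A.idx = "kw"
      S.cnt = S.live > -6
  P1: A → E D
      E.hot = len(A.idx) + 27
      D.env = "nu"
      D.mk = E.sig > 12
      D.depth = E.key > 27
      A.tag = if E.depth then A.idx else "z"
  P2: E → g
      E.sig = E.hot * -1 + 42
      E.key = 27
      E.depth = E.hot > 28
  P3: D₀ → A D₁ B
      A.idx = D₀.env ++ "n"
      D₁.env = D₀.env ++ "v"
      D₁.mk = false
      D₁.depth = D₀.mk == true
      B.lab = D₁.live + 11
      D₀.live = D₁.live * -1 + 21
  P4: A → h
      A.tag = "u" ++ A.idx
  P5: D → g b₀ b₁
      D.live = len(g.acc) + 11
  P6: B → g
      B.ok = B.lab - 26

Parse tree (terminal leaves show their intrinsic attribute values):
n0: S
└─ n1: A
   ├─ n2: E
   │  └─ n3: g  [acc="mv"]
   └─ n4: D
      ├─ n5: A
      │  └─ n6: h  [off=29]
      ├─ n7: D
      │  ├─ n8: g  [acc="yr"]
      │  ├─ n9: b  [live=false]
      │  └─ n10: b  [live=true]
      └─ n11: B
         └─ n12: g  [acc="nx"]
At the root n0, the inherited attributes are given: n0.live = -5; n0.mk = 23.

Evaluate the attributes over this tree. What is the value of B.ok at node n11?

1. n0.live = -5  [given at root]
2. n0.mk = 23  [given at root]
3. n1.idx = "kw"  ["kw"]
4. n2.hot = 29  [len(A.idx) + 27]
5. n3.acc = "mv"  [terminal]
6. n2.sig = 13  [E.hot * -1 + 42]
7. n2.key = 27  [27]
8. n2.depth = true  [E.hot > 28]
9. n4.env = "nu"  ["nu"]
10. n4.mk = true  [E.sig > 12]
11. n4.depth = false  [E.key > 27]
12. n5.idx = "nun"  [D₀.env ++ "n"]
13. n6.off = 29  [terminal]
14. n5.tag = "unun"  ["u" ++ A.idx]
15. n7.env = "nuv"  [D₀.env ++ "v"]
16. n7.mk = false  [false]
17. n7.depth = true  [D₀.mk == true]
18. n8.acc = "yr"  [terminal]
19. n9.live = false  [terminal]
20. n10.live = true  [terminal]
21. n7.live = 13  [len(g.acc) + 11]
22. n11.lab = 24  [D₁.live + 11]
23. n12.acc = "nx"  [terminal]
24. n11.ok = -2  [B.lab - 26]
25. n4.live = 8  [D₁.live * -1 + 21]
26. n1.tag = "kw"  [if E.depth then A.idx else "z"]
27. n0.cnt = true  [S.live > -6]

-2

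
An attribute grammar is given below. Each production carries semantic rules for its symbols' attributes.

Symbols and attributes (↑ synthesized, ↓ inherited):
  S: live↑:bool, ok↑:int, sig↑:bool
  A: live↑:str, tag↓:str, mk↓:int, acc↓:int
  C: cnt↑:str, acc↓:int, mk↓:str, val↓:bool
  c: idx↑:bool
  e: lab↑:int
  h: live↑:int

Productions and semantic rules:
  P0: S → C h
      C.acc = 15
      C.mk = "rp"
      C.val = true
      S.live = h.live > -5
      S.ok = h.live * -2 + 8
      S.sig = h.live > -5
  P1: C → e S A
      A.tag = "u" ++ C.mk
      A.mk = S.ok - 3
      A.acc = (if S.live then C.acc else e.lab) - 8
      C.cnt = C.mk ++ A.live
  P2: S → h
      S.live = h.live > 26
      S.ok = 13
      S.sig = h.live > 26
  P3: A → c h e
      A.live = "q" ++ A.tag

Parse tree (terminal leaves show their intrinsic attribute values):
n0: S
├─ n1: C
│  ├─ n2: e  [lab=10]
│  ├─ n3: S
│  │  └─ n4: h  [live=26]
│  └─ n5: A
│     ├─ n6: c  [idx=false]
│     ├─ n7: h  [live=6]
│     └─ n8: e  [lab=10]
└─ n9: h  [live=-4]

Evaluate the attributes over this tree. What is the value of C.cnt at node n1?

1. n1.acc = 15  [15]
2. n1.mk = "rp"  ["rp"]
3. n1.val = true  [true]
4. n2.lab = 10  [terminal]
5. n4.live = 26  [terminal]
6. n3.live = false  [h.live > 26]
7. n3.ok = 13  [13]
8. n3.sig = false  [h.live > 26]
9. n5.tag = "urp"  ["u" ++ C.mk]
10. n5.mk = 10  [S.ok - 3]
11. n5.acc = 2  [(if S.live then C.acc else e.lab) - 8]
12. n6.idx = false  [terminal]
13. n7.live = 6  [terminal]
14. n8.lab = 10  [terminal]
15. n5.live = "qurp"  ["q" ++ A.tag]
16. n1.cnt = "rpqurp"  [C.mk ++ A.live]
17. n9.live = -4  [terminal]
18. n0.live = true  [h.live > -5]
19. n0.ok = 16  [h.live * -2 + 8]
20. n0.sig = true  [h.live > -5]

"rpqurp"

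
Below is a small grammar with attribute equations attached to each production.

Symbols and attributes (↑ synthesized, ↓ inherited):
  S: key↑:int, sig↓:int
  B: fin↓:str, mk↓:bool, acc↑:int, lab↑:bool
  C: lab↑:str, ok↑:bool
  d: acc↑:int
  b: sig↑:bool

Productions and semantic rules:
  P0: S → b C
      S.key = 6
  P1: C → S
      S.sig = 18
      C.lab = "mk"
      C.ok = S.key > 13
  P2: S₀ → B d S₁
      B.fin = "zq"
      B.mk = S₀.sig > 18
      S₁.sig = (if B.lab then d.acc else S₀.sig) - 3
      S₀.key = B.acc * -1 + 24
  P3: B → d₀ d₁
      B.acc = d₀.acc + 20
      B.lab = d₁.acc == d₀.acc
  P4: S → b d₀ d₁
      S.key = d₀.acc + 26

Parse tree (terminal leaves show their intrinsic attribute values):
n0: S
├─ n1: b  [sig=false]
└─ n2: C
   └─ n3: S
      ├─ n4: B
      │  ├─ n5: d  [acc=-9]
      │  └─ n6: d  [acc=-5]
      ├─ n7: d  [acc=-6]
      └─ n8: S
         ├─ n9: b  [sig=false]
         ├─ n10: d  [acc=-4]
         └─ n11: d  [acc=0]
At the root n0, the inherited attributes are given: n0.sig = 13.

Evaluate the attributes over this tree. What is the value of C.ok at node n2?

1. n0.sig = 13  [given at root]
2. n1.sig = false  [terminal]
3. n3.sig = 18  [18]
4. n4.fin = "zq"  ["zq"]
5. n4.mk = false  [S₀.sig > 18]
6. n5.acc = -9  [terminal]
7. n6.acc = -5  [terminal]
8. n4.acc = 11  [d₀.acc + 20]
9. n4.lab = false  [d₁.acc == d₀.acc]
10. n7.acc = -6  [terminal]
11. n8.sig = 15  [(if B.lab then d.acc else S₀.sig) - 3]
12. n9.sig = false  [terminal]
13. n10.acc = -4  [terminal]
14. n11.acc = 0  [terminal]
15. n8.key = 22  [d₀.acc + 26]
16. n3.key = 13  [B.acc * -1 + 24]
17. n2.lab = "mk"  ["mk"]
18. n2.ok = false  [S.key > 13]
19. n0.key = 6  [6]

false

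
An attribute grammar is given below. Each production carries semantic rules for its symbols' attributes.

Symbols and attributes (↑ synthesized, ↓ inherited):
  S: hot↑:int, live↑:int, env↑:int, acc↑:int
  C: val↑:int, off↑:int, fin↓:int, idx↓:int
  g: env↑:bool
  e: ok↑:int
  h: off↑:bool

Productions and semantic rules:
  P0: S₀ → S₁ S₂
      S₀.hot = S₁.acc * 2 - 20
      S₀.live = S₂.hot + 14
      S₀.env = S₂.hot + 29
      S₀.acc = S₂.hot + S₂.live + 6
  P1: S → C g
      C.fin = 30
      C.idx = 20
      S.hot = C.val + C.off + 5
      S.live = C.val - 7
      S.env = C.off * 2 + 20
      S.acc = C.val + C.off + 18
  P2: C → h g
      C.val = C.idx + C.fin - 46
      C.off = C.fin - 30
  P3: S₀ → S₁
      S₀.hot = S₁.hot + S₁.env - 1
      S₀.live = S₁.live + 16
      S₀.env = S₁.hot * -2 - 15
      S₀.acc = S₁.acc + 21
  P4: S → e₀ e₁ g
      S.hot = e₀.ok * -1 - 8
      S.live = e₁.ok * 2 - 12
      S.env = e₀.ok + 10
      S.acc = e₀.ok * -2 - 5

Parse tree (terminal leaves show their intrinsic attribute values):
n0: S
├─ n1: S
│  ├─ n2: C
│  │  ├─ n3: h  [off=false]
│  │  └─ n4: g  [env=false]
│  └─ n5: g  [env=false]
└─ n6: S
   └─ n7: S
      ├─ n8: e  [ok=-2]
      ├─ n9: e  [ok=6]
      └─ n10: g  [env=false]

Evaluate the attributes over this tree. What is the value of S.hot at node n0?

1. n2.fin = 30  [30]
2. n2.idx = 20  [20]
3. n3.off = false  [terminal]
4. n4.env = false  [terminal]
5. n2.val = 4  [C.idx + C.fin - 46]
6. n2.off = 0  [C.fin - 30]
7. n5.env = false  [terminal]
8. n1.hot = 9  [C.val + C.off + 5]
9. n1.live = -3  [C.val - 7]
10. n1.env = 20  [C.off * 2 + 20]
11. n1.acc = 22  [C.val + C.off + 18]
12. n8.ok = -2  [terminal]
13. n9.ok = 6  [terminal]
14. n10.env = false  [terminal]
15. n7.hot = -6  [e₀.ok * -1 - 8]
16. n7.live = 0  [e₁.ok * 2 - 12]
17. n7.env = 8  [e₀.ok + 10]
18. n7.acc = -1  [e₀.ok * -2 - 5]
19. n6.hot = 1  [S₁.hot + S₁.env - 1]
20. n6.live = 16  [S₁.live + 16]
21. n6.env = -3  [S₁.hot * -2 - 15]
22. n6.acc = 20  [S₁.acc + 21]
23. n0.hot = 24  [S₁.acc * 2 - 20]
24. n0.live = 15  [S₂.hot + 14]
25. n0.env = 30  [S₂.hot + 29]
26. n0.acc = 23  [S₂.hot + S₂.live + 6]

24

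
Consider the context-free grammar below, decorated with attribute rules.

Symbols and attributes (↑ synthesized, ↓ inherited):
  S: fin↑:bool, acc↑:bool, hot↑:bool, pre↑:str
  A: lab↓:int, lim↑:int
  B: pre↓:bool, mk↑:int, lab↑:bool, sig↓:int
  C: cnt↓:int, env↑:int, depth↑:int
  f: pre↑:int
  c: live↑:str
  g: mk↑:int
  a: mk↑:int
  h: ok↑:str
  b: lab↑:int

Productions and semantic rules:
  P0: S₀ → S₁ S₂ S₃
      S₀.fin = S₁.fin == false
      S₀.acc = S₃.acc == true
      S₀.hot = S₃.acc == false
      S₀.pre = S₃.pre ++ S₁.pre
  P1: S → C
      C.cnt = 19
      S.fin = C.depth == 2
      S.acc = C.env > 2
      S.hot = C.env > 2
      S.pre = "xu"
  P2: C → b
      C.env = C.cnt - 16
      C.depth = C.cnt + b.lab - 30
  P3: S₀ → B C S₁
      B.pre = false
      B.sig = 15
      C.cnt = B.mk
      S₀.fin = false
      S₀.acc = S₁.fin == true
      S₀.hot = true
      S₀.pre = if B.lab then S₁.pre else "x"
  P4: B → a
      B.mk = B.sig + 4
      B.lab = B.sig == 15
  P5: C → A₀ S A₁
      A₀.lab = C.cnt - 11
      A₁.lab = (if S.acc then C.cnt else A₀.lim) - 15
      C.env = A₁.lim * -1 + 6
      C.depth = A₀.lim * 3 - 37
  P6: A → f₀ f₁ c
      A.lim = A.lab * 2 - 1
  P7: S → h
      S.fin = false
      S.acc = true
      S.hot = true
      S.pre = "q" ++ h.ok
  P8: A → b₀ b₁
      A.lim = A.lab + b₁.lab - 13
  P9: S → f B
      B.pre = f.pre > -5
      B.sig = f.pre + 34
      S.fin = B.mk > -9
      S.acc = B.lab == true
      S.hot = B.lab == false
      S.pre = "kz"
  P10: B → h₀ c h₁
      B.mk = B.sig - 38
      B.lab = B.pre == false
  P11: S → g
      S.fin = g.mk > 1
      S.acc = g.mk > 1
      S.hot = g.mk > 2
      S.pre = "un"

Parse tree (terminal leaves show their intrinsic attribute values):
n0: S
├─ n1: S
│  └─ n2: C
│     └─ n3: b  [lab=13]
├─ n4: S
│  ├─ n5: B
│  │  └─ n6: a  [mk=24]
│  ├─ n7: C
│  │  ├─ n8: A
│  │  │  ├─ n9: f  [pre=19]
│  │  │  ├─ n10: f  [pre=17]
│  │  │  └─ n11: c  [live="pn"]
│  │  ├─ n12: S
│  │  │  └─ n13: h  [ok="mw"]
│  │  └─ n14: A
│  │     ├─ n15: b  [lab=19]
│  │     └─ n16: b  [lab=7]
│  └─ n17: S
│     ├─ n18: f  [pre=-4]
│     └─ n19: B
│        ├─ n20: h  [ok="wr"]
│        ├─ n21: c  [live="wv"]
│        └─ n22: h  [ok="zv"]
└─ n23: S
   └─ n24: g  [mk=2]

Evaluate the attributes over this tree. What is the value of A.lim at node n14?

1. n2.cnt = 19  [19]
2. n3.lab = 13  [terminal]
3. n2.env = 3  [C.cnt - 16]
4. n2.depth = 2  [C.cnt + b.lab - 30]
5. n1.fin = true  [C.depth == 2]
6. n1.acc = true  [C.env > 2]
7. n1.hot = true  [C.env > 2]
8. n1.pre = "xu"  ["xu"]
9. n5.pre = false  [false]
10. n5.sig = 15  [15]
11. n6.mk = 24  [terminal]
12. n5.mk = 19  [B.sig + 4]
13. n5.lab = true  [B.sig == 15]
14. n7.cnt = 19  [B.mk]
15. n8.lab = 8  [C.cnt - 11]
16. n9.pre = 19  [terminal]
17. n10.pre = 17  [terminal]
18. n11.live = "pn"  [terminal]
19. n8.lim = 15  [A.lab * 2 - 1]
20. n13.ok = "mw"  [terminal]
21. n12.fin = false  [false]
22. n12.acc = true  [true]
23. n12.hot = true  [true]
24. n12.pre = "qmw"  ["q" ++ h.ok]
25. n14.lab = 4  [(if S.acc then C.cnt else A₀.lim) - 15]
26. n15.lab = 19  [terminal]
27. n16.lab = 7  [terminal]
28. n14.lim = -2  [A.lab + b₁.lab - 13]
29. n7.env = 8  [A₁.lim * -1 + 6]
30. n7.depth = 8  [A₀.lim * 3 - 37]
31. n18.pre = -4  [terminal]
32. n19.pre = true  [f.pre > -5]
33. n19.sig = 30  [f.pre + 34]
34. n20.ok = "wr"  [terminal]
35. n21.live = "wv"  [terminal]
36. n22.ok = "zv"  [terminal]
37. n19.mk = -8  [B.sig - 38]
38. n19.lab = false  [B.pre == false]
39. n17.fin = true  [B.mk > -9]
40. n17.acc = false  [B.lab == true]
41. n17.hot = true  [B.lab == false]
42. n17.pre = "kz"  ["kz"]
43. n4.fin = false  [false]
44. n4.acc = true  [S₁.fin == true]
45. n4.hot = true  [true]
46. n4.pre = "kz"  [if B.lab then S₁.pre else "x"]
47. n24.mk = 2  [terminal]
48. n23.fin = true  [g.mk > 1]
49. n23.acc = true  [g.mk > 1]
50. n23.hot = false  [g.mk > 2]
51. n23.pre = "un"  ["un"]
52. n0.fin = false  [S₁.fin == false]
53. n0.acc = true  [S₃.acc == true]
54. n0.hot = false  [S₃.acc == false]
55. n0.pre = "unxu"  [S₃.pre ++ S₁.pre]

-2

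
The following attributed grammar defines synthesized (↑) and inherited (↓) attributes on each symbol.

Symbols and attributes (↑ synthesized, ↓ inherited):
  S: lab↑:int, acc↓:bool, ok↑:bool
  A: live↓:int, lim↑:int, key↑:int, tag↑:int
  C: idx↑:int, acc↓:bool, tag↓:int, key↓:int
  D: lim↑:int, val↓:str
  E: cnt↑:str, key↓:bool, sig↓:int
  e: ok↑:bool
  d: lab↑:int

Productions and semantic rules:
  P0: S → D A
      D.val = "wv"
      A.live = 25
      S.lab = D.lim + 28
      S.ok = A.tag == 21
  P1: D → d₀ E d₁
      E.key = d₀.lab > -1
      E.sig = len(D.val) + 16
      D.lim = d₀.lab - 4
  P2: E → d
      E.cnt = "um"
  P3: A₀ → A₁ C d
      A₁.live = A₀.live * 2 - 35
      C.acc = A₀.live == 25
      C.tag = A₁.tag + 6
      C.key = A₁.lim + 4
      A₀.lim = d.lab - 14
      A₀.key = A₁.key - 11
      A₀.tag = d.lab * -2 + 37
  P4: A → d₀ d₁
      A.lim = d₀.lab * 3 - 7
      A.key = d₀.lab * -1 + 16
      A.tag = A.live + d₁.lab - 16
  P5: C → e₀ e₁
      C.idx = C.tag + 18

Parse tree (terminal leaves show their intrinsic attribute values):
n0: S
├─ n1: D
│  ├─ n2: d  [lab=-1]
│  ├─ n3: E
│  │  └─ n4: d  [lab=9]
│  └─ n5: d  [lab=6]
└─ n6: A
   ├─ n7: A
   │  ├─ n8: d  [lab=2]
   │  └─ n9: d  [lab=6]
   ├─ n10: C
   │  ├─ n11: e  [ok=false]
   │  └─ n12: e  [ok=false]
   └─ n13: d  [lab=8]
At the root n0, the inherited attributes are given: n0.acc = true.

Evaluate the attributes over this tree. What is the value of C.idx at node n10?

29

1. n0.acc = true  [given at root]
2. n1.val = "wv"  ["wv"]
3. n2.lab = -1  [terminal]
4. n3.key = false  [d₀.lab > -1]
5. n3.sig = 18  [len(D.val) + 16]
6. n4.lab = 9  [terminal]
7. n3.cnt = "um"  ["um"]
8. n5.lab = 6  [terminal]
9. n1.lim = -5  [d₀.lab - 4]
10. n6.live = 25  [25]
11. n7.live = 15  [A₀.live * 2 - 35]
12. n8.lab = 2  [terminal]
13. n9.lab = 6  [terminal]
14. n7.lim = -1  [d₀.lab * 3 - 7]
15. n7.key = 14  [d₀.lab * -1 + 16]
16. n7.tag = 5  [A.live + d₁.lab - 16]
17. n10.acc = true  [A₀.live == 25]
18. n10.tag = 11  [A₁.tag + 6]
19. n10.key = 3  [A₁.lim + 4]
20. n11.ok = false  [terminal]
21. n12.ok = false  [terminal]
22. n10.idx = 29  [C.tag + 18]
23. n13.lab = 8  [terminal]
24. n6.lim = -6  [d.lab - 14]
25. n6.key = 3  [A₁.key - 11]
26. n6.tag = 21  [d.lab * -2 + 37]
27. n0.lab = 23  [D.lim + 28]
28. n0.ok = true  [A.tag == 21]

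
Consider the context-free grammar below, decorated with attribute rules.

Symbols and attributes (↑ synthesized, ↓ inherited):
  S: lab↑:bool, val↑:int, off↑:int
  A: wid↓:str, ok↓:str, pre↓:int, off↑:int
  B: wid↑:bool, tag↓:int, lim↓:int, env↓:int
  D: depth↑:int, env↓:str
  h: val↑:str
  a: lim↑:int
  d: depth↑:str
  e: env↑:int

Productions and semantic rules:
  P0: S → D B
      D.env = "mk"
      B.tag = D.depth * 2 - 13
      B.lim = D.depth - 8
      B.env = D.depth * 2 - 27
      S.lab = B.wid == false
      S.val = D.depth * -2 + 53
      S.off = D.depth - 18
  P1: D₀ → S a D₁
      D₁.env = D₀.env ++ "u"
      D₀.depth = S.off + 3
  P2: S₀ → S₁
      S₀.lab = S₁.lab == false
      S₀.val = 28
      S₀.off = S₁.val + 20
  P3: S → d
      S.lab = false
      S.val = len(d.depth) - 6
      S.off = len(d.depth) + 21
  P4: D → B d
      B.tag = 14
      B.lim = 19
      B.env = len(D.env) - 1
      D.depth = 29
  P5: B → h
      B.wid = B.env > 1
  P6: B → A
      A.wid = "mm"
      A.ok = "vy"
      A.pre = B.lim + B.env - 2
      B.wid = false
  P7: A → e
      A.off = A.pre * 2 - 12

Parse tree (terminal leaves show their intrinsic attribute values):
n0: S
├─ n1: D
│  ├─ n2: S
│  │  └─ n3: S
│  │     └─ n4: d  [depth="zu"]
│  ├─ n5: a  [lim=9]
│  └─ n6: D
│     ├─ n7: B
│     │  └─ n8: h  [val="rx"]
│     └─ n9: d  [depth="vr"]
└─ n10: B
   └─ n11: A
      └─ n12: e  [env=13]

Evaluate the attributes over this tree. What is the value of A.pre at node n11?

1. n1.env = "mk"  ["mk"]
2. n4.depth = "zu"  [terminal]
3. n3.lab = false  [false]
4. n3.val = -4  [len(d.depth) - 6]
5. n3.off = 23  [len(d.depth) + 21]
6. n2.lab = true  [S₁.lab == false]
7. n2.val = 28  [28]
8. n2.off = 16  [S₁.val + 20]
9. n5.lim = 9  [terminal]
10. n6.env = "mku"  [D₀.env ++ "u"]
11. n7.tag = 14  [14]
12. n7.lim = 19  [19]
13. n7.env = 2  [len(D.env) - 1]
14. n8.val = "rx"  [terminal]
15. n7.wid = true  [B.env > 1]
16. n9.depth = "vr"  [terminal]
17. n6.depth = 29  [29]
18. n1.depth = 19  [S.off + 3]
19. n10.tag = 25  [D.depth * 2 - 13]
20. n10.lim = 11  [D.depth - 8]
21. n10.env = 11  [D.depth * 2 - 27]
22. n11.wid = "mm"  ["mm"]
23. n11.ok = "vy"  ["vy"]
24. n11.pre = 20  [B.lim + B.env - 2]
25. n12.env = 13  [terminal]
26. n11.off = 28  [A.pre * 2 - 12]
27. n10.wid = false  [false]
28. n0.lab = true  [B.wid == false]
29. n0.val = 15  [D.depth * -2 + 53]
30. n0.off = 1  [D.depth - 18]

20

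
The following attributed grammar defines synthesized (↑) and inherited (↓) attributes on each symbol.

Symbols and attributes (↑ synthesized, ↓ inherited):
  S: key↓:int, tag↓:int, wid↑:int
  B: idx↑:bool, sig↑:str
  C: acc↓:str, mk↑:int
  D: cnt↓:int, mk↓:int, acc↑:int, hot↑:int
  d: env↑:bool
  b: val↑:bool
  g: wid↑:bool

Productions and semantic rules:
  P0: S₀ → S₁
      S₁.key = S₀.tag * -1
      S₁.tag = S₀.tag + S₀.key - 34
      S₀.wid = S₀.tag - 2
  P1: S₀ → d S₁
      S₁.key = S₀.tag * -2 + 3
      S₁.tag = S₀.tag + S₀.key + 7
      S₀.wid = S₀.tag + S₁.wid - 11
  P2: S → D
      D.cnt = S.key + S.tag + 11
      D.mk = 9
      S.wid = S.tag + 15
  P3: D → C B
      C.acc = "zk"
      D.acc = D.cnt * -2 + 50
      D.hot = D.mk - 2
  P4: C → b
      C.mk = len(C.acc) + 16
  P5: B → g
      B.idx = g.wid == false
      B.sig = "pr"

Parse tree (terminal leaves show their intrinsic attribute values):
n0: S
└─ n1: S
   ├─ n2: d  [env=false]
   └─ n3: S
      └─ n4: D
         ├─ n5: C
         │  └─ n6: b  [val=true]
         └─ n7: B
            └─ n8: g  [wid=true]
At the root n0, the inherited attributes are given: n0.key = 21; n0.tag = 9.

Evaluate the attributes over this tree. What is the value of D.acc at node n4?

1. n0.key = 21  [given at root]
2. n0.tag = 9  [given at root]
3. n1.key = -9  [S₀.tag * -1]
4. n1.tag = -4  [S₀.tag + S₀.key - 34]
5. n2.env = false  [terminal]
6. n3.key = 11  [S₀.tag * -2 + 3]
7. n3.tag = -6  [S₀.tag + S₀.key + 7]
8. n4.cnt = 16  [S.key + S.tag + 11]
9. n4.mk = 9  [9]
10. n5.acc = "zk"  ["zk"]
11. n6.val = true  [terminal]
12. n5.mk = 18  [len(C.acc) + 16]
13. n8.wid = true  [terminal]
14. n7.idx = false  [g.wid == false]
15. n7.sig = "pr"  ["pr"]
16. n4.acc = 18  [D.cnt * -2 + 50]
17. n4.hot = 7  [D.mk - 2]
18. n3.wid = 9  [S.tag + 15]
19. n1.wid = -6  [S₀.tag + S₁.wid - 11]
20. n0.wid = 7  [S₀.tag - 2]

18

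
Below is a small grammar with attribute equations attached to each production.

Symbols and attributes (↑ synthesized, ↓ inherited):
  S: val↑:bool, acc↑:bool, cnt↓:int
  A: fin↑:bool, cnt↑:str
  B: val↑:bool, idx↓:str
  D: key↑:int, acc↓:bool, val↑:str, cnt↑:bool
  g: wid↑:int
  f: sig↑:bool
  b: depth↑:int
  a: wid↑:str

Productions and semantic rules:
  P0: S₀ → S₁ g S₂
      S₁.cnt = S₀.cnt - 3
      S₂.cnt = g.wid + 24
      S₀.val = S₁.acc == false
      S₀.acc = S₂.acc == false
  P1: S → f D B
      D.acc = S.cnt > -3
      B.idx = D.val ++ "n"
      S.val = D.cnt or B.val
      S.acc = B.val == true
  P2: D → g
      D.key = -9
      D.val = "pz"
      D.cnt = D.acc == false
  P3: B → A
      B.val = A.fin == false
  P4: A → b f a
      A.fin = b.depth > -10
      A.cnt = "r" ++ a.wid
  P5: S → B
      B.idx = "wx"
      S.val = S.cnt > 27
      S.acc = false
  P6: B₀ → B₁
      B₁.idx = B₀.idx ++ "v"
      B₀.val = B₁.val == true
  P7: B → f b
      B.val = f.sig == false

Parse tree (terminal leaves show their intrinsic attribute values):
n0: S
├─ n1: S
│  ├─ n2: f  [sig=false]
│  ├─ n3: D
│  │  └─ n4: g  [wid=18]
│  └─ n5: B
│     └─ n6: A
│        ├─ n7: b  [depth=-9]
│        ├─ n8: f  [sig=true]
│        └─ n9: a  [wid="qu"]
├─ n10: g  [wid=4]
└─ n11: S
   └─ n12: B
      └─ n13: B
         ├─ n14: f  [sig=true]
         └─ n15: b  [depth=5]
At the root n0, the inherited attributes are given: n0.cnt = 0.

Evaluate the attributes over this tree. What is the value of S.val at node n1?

true

1. n0.cnt = 0  [given at root]
2. n1.cnt = -3  [S₀.cnt - 3]
3. n2.sig = false  [terminal]
4. n3.acc = false  [S.cnt > -3]
5. n4.wid = 18  [terminal]
6. n3.key = -9  [-9]
7. n3.val = "pz"  ["pz"]
8. n3.cnt = true  [D.acc == false]
9. n5.idx = "pzn"  [D.val ++ "n"]
10. n7.depth = -9  [terminal]
11. n8.sig = true  [terminal]
12. n9.wid = "qu"  [terminal]
13. n6.fin = true  [b.depth > -10]
14. n6.cnt = "rqu"  ["r" ++ a.wid]
15. n5.val = false  [A.fin == false]
16. n1.val = true  [D.cnt or B.val]
17. n1.acc = false  [B.val == true]
18. n10.wid = 4  [terminal]
19. n11.cnt = 28  [g.wid + 24]
20. n12.idx = "wx"  ["wx"]
21. n13.idx = "wxv"  [B₀.idx ++ "v"]
22. n14.sig = true  [terminal]
23. n15.depth = 5  [terminal]
24. n13.val = false  [f.sig == false]
25. n12.val = false  [B₁.val == true]
26. n11.val = true  [S.cnt > 27]
27. n11.acc = false  [false]
28. n0.val = true  [S₁.acc == false]
29. n0.acc = true  [S₂.acc == false]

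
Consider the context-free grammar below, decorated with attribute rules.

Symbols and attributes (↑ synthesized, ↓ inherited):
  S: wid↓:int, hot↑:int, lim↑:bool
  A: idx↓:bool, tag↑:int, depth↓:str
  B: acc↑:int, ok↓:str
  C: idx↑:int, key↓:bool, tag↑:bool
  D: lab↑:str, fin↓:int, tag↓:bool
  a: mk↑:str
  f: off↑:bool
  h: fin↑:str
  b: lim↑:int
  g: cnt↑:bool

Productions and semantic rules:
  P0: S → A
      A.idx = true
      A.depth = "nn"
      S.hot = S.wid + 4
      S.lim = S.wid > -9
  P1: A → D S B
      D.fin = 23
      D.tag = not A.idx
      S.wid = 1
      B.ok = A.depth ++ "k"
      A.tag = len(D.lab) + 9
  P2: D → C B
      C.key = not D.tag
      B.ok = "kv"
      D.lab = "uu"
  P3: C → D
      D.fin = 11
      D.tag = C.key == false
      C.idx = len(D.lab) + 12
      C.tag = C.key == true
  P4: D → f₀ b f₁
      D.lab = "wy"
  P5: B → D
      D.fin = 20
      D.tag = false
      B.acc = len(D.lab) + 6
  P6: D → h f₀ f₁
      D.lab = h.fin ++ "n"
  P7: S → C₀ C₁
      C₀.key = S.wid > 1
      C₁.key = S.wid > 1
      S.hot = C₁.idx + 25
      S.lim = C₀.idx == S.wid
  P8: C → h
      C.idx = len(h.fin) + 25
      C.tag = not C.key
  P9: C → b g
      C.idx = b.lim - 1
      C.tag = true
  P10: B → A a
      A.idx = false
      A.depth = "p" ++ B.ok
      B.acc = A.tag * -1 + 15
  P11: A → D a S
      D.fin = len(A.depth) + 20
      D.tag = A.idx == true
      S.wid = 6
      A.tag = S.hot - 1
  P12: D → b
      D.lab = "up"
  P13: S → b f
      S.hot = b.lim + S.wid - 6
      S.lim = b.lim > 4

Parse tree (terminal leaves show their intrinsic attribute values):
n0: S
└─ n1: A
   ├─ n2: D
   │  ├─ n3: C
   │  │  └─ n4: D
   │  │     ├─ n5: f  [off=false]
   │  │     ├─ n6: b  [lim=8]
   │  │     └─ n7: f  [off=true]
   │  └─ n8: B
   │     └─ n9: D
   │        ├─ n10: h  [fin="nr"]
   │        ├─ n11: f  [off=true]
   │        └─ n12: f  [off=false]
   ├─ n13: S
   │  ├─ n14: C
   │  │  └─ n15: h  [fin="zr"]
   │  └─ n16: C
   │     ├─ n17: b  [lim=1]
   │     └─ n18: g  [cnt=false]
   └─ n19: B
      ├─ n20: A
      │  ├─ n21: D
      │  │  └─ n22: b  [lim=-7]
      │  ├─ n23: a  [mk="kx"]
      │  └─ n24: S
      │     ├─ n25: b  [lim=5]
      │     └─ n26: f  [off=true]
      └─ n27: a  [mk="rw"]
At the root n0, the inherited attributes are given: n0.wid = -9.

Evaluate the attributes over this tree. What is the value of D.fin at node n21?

24

1. n0.wid = -9  [given at root]
2. n1.idx = true  [true]
3. n1.depth = "nn"  ["nn"]
4. n2.fin = 23  [23]
5. n2.tag = false  [not A.idx]
6. n3.key = true  [not D.tag]
7. n4.fin = 11  [11]
8. n4.tag = false  [C.key == false]
9. n5.off = false  [terminal]
10. n6.lim = 8  [terminal]
11. n7.off = true  [terminal]
12. n4.lab = "wy"  ["wy"]
13. n3.idx = 14  [len(D.lab) + 12]
14. n3.tag = true  [C.key == true]
15. n8.ok = "kv"  ["kv"]
16. n9.fin = 20  [20]
17. n9.tag = false  [false]
18. n10.fin = "nr"  [terminal]
19. n11.off = true  [terminal]
20. n12.off = false  [terminal]
21. n9.lab = "nrn"  [h.fin ++ "n"]
22. n8.acc = 9  [len(D.lab) + 6]
23. n2.lab = "uu"  ["uu"]
24. n13.wid = 1  [1]
25. n14.key = false  [S.wid > 1]
26. n15.fin = "zr"  [terminal]
27. n14.idx = 27  [len(h.fin) + 25]
28. n14.tag = true  [not C.key]
29. n16.key = false  [S.wid > 1]
30. n17.lim = 1  [terminal]
31. n18.cnt = false  [terminal]
32. n16.idx = 0  [b.lim - 1]
33. n16.tag = true  [true]
34. n13.hot = 25  [C₁.idx + 25]
35. n13.lim = false  [C₀.idx == S.wid]
36. n19.ok = "nnk"  [A.depth ++ "k"]
37. n20.idx = false  [false]
38. n20.depth = "pnnk"  ["p" ++ B.ok]
39. n21.fin = 24  [len(A.depth) + 20]
40. n21.tag = false  [A.idx == true]
41. n22.lim = -7  [terminal]
42. n21.lab = "up"  ["up"]
43. n23.mk = "kx"  [terminal]
44. n24.wid = 6  [6]
45. n25.lim = 5  [terminal]
46. n26.off = true  [terminal]
47. n24.hot = 5  [b.lim + S.wid - 6]
48. n24.lim = true  [b.lim > 4]
49. n20.tag = 4  [S.hot - 1]
50. n27.mk = "rw"  [terminal]
51. n19.acc = 11  [A.tag * -1 + 15]
52. n1.tag = 11  [len(D.lab) + 9]
53. n0.hot = -5  [S.wid + 4]
54. n0.lim = false  [S.wid > -9]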